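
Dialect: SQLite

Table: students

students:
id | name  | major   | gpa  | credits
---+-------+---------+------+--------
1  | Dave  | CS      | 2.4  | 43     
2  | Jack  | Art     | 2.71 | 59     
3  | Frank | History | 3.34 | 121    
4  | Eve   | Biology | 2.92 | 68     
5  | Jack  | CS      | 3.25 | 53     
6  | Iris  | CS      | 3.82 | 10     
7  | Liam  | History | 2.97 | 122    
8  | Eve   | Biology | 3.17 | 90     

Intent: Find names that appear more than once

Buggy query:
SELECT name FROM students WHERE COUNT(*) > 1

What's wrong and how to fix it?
Bug: WHERE can't reference COUNT(*); aggregates are computed after WHERE

Fix: GROUP BY name, then filter groups with HAVING COUNT(*) > 1

Corrected query:
SELECT name FROM students GROUP BY name HAVING COUNT(*) > 1

Result:
name
----
Eve 
Jack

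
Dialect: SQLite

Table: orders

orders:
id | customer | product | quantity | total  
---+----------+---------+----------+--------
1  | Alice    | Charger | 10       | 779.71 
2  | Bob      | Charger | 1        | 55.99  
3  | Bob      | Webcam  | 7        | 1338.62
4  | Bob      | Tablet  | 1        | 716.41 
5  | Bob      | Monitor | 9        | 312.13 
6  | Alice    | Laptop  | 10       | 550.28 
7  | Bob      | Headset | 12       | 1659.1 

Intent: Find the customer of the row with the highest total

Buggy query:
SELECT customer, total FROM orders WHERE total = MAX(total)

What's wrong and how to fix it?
Bug: WHERE is evaluated per row; an aggregate over the whole table isn't defined there

Fix: Wrap MAX in a scalar subquery so WHERE compares against a single value

Corrected query:
SELECT customer, total FROM orders WHERE total = (SELECT MAX(total) FROM orders)

Result:
customer | total 
---------+-------
Bob      | 1659.1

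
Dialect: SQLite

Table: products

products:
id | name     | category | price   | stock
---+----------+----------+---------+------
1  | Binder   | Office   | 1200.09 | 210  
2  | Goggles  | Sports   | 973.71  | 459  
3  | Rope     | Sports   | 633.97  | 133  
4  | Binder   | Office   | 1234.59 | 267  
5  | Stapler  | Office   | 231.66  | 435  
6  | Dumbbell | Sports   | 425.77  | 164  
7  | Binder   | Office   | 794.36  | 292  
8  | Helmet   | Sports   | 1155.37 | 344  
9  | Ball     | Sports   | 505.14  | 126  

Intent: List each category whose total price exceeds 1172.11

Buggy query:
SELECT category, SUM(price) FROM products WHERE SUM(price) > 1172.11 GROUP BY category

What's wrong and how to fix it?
Bug: Aggregate functions cannot appear in a WHERE clause

Fix: Move the aggregate condition to a HAVING clause

Corrected query:
SELECT category, SUM(price) FROM products GROUP BY category HAVING SUM(price) > 1172.11

Result:
category | SUM(price)
---------+-----------
Office   | 3460.7    
Sports   | 3693.96   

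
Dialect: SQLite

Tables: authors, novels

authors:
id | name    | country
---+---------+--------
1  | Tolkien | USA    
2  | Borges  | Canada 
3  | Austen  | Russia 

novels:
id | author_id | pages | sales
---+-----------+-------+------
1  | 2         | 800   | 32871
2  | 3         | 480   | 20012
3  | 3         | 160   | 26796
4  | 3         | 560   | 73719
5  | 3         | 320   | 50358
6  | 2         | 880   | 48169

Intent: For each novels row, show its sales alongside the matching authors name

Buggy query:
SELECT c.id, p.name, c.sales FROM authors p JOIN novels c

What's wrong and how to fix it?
Bug: JOIN with no ON clause produces a cartesian product; every novels row pairs with every authors row

Fix: Specify the join condition linking the foreign key to the parent id

Corrected query:
SELECT c.id, p.name, c.sales FROM authors p JOIN novels c ON c.author_id = p.id

Result:
id | name   | sales
---+--------+------
1  | Borges | 32871
2  | Austen | 20012
3  | Austen | 26796
4  | Austen | 73719
5  | Austen | 50358
6  | Borges | 48169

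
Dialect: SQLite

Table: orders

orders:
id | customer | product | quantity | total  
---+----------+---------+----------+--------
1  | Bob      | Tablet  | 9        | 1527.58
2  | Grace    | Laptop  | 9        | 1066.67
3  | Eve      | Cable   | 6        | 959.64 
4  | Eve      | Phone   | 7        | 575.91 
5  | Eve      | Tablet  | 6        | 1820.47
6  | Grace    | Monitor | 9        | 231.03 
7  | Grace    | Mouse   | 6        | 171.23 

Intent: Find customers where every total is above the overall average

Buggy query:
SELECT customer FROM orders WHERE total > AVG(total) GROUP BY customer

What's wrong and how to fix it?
Bug: AVG() is an aggregate; it can't sit directly in WHERE

Fix: Compute the overall average in a scalar subquery and compare each group's MIN against it in HAVING

Corrected query:
SELECT customer FROM orders GROUP BY customer HAVING MIN(total) > (SELECT AVG(total) FROM orders)

Result:
customer
--------
Bob     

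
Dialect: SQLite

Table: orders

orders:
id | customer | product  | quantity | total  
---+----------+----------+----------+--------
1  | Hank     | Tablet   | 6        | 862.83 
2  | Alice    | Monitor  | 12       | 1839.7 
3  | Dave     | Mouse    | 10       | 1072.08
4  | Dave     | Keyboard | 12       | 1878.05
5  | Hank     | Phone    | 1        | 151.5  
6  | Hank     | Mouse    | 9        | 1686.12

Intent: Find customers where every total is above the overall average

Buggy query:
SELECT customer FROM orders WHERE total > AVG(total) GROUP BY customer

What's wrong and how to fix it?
Bug: WHERE evaluates per row before aggregation, so AVG() is unavailable

Fix: Compute the overall average in a scalar subquery and compare each group's MIN against it in HAVING

Corrected query:
SELECT customer FROM orders GROUP BY customer HAVING MIN(total) > (SELECT AVG(total) FROM orders)

Result:
customer
--------
Alice   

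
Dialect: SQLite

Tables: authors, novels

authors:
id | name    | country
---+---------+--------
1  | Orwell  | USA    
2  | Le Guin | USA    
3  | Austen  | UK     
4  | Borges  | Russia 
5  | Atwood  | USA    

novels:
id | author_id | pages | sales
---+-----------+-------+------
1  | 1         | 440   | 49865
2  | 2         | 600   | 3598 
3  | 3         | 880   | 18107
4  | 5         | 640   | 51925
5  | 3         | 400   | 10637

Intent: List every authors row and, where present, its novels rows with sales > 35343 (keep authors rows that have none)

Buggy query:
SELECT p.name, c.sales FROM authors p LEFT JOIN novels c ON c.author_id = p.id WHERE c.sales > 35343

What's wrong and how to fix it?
Bug: A WHERE condition on the right-hand table after LEFT JOIN drops unmatched parents

Fix: Move the right-table condition into the ON clause so unmatched parents are kept

Corrected query:
SELECT p.name, c.sales FROM authors p LEFT JOIN novels c ON c.author_id = p.id AND c.sales > 35343

Result:
name    | sales
--------+------
Orwell  | 49865
Le Guin | NULL 
Austen  | NULL 
Borges  | NULL 
Atwood  | 51925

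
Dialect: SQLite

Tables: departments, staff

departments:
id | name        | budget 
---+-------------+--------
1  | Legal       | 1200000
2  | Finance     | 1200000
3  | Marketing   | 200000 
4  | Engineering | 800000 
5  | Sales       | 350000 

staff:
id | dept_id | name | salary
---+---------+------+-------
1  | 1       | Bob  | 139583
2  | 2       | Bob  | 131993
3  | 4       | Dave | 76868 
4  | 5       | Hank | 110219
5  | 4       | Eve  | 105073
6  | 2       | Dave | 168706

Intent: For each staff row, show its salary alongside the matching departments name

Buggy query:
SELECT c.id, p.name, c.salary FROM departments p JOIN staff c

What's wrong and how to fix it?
Bug: Missing join condition: each staff row is matched to all departments rows instead of just its own

Fix: Specify the join condition linking the foreign key to the parent id

Corrected query:
SELECT c.id, p.name, c.salary FROM departments p JOIN staff c ON c.dept_id = p.id

Result:
id | name        | salary
---+-------------+-------
1  | Legal       | 139583
2  | Finance     | 131993
3  | Engineering | 76868 
4  | Sales       | 110219
5  | Engineering | 105073
6  | Finance     | 168706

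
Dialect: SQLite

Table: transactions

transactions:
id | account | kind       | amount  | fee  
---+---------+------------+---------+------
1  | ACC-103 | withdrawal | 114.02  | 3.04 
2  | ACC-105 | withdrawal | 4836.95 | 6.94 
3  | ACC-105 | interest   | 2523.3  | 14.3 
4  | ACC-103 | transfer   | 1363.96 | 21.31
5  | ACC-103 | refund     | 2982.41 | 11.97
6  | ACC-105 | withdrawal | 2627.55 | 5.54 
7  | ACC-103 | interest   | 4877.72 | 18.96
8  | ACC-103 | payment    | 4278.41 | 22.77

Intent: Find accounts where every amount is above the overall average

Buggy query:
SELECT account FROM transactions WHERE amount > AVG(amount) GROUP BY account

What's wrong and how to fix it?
Bug: WHERE evaluates per row before aggregation, so AVG() is unavailable

Fix: Use a subquery for AVG and a HAVING MIN(...) filter so the condition holds for every row in the group

Corrected query:
SELECT account FROM transactions GROUP BY account HAVING MIN(amount) > (SELECT AVG(amount) FROM transactions)

Result:
(no rows)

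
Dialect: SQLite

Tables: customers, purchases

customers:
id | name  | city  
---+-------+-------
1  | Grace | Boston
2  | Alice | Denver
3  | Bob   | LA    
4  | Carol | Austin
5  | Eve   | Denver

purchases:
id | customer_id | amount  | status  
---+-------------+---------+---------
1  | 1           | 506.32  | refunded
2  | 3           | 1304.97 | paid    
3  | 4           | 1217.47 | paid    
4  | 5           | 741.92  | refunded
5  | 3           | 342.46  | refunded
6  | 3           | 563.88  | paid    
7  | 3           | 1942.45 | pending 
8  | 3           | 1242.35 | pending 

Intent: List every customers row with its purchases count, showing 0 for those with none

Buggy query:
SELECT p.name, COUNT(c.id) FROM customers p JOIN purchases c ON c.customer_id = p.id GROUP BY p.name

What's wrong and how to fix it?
Bug: INNER JOIN drops customers rows that have no matching purchases rows

Fix: Use LEFT JOIN so parents without children still appear (COUNT(c.id) gives 0)

Corrected query:
SELECT p.name, COUNT(c.id) FROM customers p LEFT JOIN purchases c ON c.customer_id = p.id GROUP BY p.name

Result:
name  | COUNT(c.id)
------+------------
Alice | 0          
Bob   | 5          
Carol | 1          
Eve   | 1          
Grace | 1          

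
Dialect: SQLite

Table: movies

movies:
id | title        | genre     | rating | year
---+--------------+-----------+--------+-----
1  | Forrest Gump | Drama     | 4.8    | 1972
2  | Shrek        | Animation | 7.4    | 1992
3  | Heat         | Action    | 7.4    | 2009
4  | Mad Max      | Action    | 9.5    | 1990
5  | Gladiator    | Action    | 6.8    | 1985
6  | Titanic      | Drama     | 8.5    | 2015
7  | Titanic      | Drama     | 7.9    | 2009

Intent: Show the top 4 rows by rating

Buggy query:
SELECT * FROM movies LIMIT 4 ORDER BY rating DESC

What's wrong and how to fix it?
Bug: ORDER BY cannot follow LIMIT; LIMIT is the final clause

Fix: Swap the clauses: ORDER BY first, then LIMIT

Corrected query:
SELECT * FROM movies ORDER BY rating DESC LIMIT 4

Result:
id | title   | genre     | rating | year
---+---------+-----------+--------+-----
4  | Mad Max | Action    | 9.5    | 1990
6  | Titanic | Drama     | 8.5    | 2015
7  | Titanic | Drama     | 7.9    | 2009
2  | Shrek   | Animation | 7.4    | 1992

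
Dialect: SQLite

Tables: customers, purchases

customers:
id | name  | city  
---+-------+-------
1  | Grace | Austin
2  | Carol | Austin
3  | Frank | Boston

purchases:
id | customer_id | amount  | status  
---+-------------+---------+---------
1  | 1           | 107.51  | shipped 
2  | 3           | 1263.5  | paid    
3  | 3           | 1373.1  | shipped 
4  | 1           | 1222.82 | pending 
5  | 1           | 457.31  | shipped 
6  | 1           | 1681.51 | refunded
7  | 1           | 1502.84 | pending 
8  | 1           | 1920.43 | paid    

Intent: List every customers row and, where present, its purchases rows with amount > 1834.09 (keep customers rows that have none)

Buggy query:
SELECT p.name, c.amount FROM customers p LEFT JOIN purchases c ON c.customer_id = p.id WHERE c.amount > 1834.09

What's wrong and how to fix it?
Bug: Filtering c.amount in WHERE discards the NULL rows produced by LEFT JOIN, turning it into an inner join

Fix: Put 'c.amount > 1834.09' in the JOIN's ON clause instead of WHERE

Corrected query:
SELECT p.name, c.amount FROM customers p LEFT JOIN purchases c ON c.customer_id = p.id AND c.amount > 1834.09

Result:
name  | amount 
------+--------
Grace | 1920.43
Carol | NULL   
Frank | NULL   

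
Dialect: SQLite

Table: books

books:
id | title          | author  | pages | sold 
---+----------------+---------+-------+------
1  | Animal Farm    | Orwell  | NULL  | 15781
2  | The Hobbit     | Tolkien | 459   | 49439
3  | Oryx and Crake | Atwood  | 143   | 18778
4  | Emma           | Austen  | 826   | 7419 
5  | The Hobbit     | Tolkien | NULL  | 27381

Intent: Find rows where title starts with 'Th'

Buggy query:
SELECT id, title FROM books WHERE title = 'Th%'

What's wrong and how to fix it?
Bug: Wildcards only work with LIKE; '=' treats '%' as a literal character

Fix: Replace '=' with LIKE so 'Th%' is treated as a pattern

Corrected query:
SELECT id, title FROM books WHERE title LIKE 'Th%'

Result:
id | title     
---+-----------
2  | The Hobbit
5  | The Hobbit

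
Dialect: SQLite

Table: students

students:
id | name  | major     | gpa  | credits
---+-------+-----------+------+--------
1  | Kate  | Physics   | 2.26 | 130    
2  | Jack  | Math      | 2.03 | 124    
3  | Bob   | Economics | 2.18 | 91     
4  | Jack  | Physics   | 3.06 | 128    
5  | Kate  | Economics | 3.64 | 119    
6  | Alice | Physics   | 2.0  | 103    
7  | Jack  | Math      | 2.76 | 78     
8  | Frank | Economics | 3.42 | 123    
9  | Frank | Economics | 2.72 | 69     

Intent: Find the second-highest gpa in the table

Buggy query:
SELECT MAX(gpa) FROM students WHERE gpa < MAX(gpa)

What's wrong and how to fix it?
Bug: The inner MAX is an aggregate inside WHERE, which is not allowed

Fix: Put the inner MAX in a scalar subquery

Corrected query:
SELECT MAX(gpa) FROM students WHERE gpa < (SELECT MAX(gpa) FROM students)

Result:
MAX(gpa)
--------
3.42    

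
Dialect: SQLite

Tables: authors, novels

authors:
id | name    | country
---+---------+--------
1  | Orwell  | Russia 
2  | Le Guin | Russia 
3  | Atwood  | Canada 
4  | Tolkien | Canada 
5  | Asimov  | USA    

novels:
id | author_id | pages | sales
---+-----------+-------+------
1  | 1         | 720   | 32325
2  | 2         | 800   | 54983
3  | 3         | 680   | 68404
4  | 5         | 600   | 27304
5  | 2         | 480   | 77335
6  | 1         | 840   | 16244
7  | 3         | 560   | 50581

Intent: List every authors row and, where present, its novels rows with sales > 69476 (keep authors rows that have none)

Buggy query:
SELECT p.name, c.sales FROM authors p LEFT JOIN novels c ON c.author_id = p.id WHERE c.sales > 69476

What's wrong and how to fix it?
Bug: A WHERE condition on the right-hand table after LEFT JOIN drops unmatched parents

Fix: Move the right-table condition into the ON clause so unmatched parents are kept

Corrected query:
SELECT p.name, c.sales FROM authors p LEFT JOIN novels c ON c.author_id = p.id AND c.sales > 69476

Result:
name    | sales
--------+------
Orwell  | NULL 
Le Guin | 77335
Atwood  | NULL 
Tolkien | NULL 
Asimov  | NULL 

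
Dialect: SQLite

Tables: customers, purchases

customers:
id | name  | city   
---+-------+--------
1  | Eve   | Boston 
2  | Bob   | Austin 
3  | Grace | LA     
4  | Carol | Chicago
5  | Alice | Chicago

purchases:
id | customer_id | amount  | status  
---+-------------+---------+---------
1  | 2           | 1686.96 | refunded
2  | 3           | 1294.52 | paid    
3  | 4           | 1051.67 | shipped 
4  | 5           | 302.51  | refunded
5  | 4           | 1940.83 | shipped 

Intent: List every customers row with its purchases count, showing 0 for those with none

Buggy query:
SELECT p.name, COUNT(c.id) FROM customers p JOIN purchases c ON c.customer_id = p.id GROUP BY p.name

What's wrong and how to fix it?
Bug: INNER JOIN drops customers rows that have no matching purchases rows

Fix: Switch to LEFT JOIN to retain unmatched parent rows

Corrected query:
SELECT p.name, COUNT(c.id) FROM customers p LEFT JOIN purchases c ON c.customer_id = p.id GROUP BY p.name

Result:
name  | COUNT(c.id)
------+------------
Alice | 1          
Bob   | 1          
Carol | 2          
Eve   | 0          
Grace | 1          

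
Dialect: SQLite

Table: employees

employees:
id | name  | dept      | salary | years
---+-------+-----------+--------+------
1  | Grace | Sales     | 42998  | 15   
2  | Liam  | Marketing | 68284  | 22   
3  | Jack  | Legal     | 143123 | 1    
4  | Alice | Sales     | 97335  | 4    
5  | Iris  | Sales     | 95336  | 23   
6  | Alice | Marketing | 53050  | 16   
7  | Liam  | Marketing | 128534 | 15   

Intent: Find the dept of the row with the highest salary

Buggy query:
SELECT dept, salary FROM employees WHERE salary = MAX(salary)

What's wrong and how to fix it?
Bug: MAX(salary) is an aggregate and cannot be used directly in WHERE

Fix: Use a subquery: WHERE salary = (SELECT MAX(salary) FROM employees)

Corrected query:
SELECT dept, salary FROM employees WHERE salary = (SELECT MAX(salary) FROM employees)

Result:
dept  | salary
------+-------
Legal | 143123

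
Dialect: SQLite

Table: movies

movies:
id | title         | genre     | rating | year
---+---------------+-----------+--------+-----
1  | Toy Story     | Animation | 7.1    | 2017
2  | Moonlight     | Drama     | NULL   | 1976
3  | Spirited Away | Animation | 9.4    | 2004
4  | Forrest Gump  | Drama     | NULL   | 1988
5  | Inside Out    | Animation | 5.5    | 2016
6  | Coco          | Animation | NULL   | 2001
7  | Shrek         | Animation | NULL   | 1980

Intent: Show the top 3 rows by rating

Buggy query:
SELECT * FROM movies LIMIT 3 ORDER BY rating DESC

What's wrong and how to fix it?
Bug: LIMIT must come after ORDER BY

Fix: Sort with ORDER BY, then apply LIMIT

Corrected query:
SELECT * FROM movies ORDER BY rating DESC LIMIT 3

Result:
id | title         | genre     | rating | year
---+---------------+-----------+--------+-----
3  | Spirited Away | Animation | 9.4    | 2004
1  | Toy Story     | Animation | 7.1    | 2017
5  | Inside Out    | Animation | 5.5    | 2016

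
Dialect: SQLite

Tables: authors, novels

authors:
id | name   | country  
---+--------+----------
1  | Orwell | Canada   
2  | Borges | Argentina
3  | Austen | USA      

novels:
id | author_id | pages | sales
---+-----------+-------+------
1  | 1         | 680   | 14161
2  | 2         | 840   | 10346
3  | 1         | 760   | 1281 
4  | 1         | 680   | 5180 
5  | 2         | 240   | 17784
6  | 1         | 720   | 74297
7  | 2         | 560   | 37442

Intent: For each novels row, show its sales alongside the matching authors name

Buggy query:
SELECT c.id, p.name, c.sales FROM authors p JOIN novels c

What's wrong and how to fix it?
Bug: Missing join condition: each novels row is matched to all authors rows instead of just its own

Fix: Specify the join condition linking the foreign key to the parent id

Corrected query:
SELECT c.id, p.name, c.sales FROM authors p JOIN novels c ON c.author_id = p.id

Result:
id | name   | sales
---+--------+------
1  | Orwell | 14161
2  | Borges | 10346
3  | Orwell | 1281 
4  | Orwell | 5180 
5  | Borges | 17784
6  | Orwell | 74297
7  | Borges | 37442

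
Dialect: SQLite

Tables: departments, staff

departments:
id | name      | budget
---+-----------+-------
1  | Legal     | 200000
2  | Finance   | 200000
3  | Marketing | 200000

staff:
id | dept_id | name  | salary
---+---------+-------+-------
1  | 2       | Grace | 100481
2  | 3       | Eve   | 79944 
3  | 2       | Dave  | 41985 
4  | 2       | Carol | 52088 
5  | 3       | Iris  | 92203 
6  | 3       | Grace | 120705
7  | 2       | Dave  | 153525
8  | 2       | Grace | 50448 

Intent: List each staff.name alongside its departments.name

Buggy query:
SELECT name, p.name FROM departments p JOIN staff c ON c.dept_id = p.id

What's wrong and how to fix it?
Bug: 'name' exists in both joined tables, so the database can't tell which one is meant

Fix: Qualify the column with its table alias (c.name)

Corrected query:
SELECT c.name, p.name FROM departments p JOIN staff c ON c.dept_id = p.id

Result:
name  | name     
------+----------
Grace | Finance  
Eve   | Marketing
Dave  | Finance  
Carol | Finance  
Iris  | Marketing
Grace | Marketing
Dave  | Finance  
Grace | Finance  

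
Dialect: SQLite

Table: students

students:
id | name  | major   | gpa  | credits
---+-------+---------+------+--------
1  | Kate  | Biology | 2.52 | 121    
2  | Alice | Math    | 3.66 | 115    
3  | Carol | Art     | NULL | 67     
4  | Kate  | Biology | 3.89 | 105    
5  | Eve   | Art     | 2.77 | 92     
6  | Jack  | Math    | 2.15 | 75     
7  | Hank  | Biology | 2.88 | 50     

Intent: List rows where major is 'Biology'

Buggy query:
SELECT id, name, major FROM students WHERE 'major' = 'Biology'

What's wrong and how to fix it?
Bug: 'major' in single quotes is a string literal, not the column; the comparison is literal-vs-literal and never true

Fix: Remove the quotes around the column name (or use double quotes for an identifier)

Corrected query:
SELECT id, name, major FROM students WHERE major = 'Biology'

Result:
id | name | major  
---+------+--------
1  | Kate | Biology
4  | Kate | Biology
7  | Hank | Biology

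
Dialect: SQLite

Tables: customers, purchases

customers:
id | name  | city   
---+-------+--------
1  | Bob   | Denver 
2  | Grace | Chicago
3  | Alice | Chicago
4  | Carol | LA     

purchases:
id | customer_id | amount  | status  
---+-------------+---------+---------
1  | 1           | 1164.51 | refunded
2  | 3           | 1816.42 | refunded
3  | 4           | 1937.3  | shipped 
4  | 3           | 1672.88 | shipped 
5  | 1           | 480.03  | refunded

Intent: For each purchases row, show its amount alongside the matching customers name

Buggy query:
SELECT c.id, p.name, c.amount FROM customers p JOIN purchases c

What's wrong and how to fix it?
Bug: Missing join condition: each purchases row is matched to all customers rows instead of just its own

Fix: Add ON c.customer_id = p.id to the JOIN

Corrected query:
SELECT c.id, p.name, c.amount FROM customers p JOIN purchases c ON c.customer_id = p.id

Result:
id | name  | amount 
---+-------+--------
1  | Bob   | 1164.51
2  | Alice | 1816.42
3  | Carol | 1937.3 
4  | Alice | 1672.88
5  | Bob   | 480.03 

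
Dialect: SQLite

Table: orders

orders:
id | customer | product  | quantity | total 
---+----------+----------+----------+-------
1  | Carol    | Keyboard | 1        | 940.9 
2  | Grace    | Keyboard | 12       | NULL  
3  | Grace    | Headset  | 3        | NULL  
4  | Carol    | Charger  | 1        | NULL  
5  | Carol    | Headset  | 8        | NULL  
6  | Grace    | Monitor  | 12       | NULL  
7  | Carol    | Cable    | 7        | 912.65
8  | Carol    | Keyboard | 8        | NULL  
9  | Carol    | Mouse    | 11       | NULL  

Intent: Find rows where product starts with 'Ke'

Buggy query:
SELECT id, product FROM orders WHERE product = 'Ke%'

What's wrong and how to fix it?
Bug: '=' compares the literal string including the % character; pattern matching needs LIKE

Fix: Replace '=' with LIKE so 'Ke%' is treated as a pattern

Corrected query:
SELECT id, product FROM orders WHERE product LIKE 'Ke%'

Result:
id | product 
---+---------
1  | Keyboard
2  | Keyboard
8  | Keyboard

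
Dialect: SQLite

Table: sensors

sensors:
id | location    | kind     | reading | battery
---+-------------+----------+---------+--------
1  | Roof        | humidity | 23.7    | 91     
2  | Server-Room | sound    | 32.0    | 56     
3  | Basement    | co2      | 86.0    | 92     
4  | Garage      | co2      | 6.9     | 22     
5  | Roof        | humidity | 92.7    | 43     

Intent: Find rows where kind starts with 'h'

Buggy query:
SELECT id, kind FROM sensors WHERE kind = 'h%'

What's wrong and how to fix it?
Bug: Wildcards only work with LIKE; '=' treats '%' as a literal character

Fix: Replace '=' with LIKE so 'h%' is treated as a pattern

Corrected query:
SELECT id, kind FROM sensors WHERE kind LIKE 'h%'

Result:
id | kind    
---+---------
1  | humidity
5  | humidity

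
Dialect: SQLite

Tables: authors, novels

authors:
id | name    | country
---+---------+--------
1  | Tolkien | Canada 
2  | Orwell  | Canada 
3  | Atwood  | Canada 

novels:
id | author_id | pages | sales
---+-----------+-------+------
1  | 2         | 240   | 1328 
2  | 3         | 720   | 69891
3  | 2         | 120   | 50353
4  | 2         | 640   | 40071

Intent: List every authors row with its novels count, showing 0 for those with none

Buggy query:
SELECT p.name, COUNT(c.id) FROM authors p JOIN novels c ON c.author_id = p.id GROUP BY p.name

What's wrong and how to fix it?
Bug: INNER JOIN drops authors rows that have no matching novels rows

Fix: Switch to LEFT JOIN to retain unmatched parent rows

Corrected query:
SELECT p.name, COUNT(c.id) FROM authors p LEFT JOIN novels c ON c.author_id = p.id GROUP BY p.name

Result:
name    | COUNT(c.id)
--------+------------
Atwood  | 1          
Orwell  | 3          
Tolkien | 0          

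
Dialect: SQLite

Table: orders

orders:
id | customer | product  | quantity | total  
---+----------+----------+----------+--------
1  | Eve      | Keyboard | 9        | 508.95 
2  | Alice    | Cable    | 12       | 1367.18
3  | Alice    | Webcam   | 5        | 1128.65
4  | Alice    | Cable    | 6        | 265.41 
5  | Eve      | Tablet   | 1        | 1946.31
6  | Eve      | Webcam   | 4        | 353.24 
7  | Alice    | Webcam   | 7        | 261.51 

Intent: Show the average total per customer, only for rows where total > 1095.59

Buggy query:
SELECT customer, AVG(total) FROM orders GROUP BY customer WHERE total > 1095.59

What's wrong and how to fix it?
Bug: WHERE cannot follow GROUP BY

Fix: Place WHERE between FROM and GROUP BY

Corrected query:
SELECT customer, AVG(total) FROM orders WHERE total > 1095.59 GROUP BY customer

Result:
customer | AVG(total)
---------+-----------
Alice    | 1247.915  
Eve      | 1946.31   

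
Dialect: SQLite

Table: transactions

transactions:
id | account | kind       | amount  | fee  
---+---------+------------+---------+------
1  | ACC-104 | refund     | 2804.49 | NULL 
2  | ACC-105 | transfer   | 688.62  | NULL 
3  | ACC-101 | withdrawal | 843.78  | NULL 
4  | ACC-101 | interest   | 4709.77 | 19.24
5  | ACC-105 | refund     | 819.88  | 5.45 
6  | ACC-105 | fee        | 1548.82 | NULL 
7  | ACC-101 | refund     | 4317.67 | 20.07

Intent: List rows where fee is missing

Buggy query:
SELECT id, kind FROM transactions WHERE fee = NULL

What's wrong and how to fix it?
Bug: '= NULL' is always unknown in SQL three-valued logic, so no rows match

Fix: Use IS NULL to test for NULL

Corrected query:
SELECT id, kind FROM transactions WHERE fee IS NULL

Result:
id | kind      
---+-----------
1  | refund    
2  | transfer  
3  | withdrawal
6  | fee       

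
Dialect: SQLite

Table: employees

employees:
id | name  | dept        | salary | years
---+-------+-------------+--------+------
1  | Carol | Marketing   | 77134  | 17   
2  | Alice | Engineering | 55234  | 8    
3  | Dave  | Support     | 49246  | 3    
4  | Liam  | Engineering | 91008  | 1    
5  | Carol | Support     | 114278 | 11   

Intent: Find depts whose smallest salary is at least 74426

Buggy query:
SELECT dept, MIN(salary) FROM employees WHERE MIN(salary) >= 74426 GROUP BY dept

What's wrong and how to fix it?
Bug: Aggregates like MIN are computed per group after WHERE runs

Fix: Use HAVING for the per-group MIN condition

Corrected query:
SELECT dept, MIN(salary) FROM employees GROUP BY dept HAVING MIN(salary) >= 74426

Result:
dept      | MIN(salary)
----------+------------
Marketing | 77134      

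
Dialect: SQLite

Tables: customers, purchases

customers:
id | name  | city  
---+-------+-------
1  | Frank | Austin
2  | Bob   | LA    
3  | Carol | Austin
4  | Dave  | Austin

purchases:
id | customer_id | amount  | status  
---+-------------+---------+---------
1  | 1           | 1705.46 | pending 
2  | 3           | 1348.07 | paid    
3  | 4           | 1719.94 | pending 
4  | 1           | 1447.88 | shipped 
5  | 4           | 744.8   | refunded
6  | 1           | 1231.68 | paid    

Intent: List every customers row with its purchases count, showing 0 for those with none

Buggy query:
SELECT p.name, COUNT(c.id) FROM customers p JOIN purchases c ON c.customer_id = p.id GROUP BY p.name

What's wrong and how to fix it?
Bug: INNER JOIN drops customers rows that have no matching purchases rows

Fix: Use LEFT JOIN so parents without children still appear (COUNT(c.id) gives 0)

Corrected query:
SELECT p.name, COUNT(c.id) FROM customers p LEFT JOIN purchases c ON c.customer_id = p.id GROUP BY p.name

Result:
name  | COUNT(c.id)
------+------------
Bob   | 0          
Carol | 1          
Dave  | 2          
Frank | 3          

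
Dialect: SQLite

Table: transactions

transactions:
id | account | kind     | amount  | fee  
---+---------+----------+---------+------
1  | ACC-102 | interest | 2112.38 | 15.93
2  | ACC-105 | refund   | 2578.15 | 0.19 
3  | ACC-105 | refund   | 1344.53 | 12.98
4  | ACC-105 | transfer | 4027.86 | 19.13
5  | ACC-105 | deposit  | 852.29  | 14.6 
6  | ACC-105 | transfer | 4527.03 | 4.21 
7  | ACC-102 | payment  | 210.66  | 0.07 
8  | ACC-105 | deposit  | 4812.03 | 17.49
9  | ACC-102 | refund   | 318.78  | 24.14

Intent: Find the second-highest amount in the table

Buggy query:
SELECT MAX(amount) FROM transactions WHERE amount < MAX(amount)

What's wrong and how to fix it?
Bug: The inner MAX is an aggregate inside WHERE, which is not allowed

Fix: Compute the overall MAX in a subquery, then take MAX of rows below it

Corrected query:
SELECT MAX(amount) FROM transactions WHERE amount < (SELECT MAX(amount) FROM transactions)

Result:
MAX(amount)
-----------
4527.03    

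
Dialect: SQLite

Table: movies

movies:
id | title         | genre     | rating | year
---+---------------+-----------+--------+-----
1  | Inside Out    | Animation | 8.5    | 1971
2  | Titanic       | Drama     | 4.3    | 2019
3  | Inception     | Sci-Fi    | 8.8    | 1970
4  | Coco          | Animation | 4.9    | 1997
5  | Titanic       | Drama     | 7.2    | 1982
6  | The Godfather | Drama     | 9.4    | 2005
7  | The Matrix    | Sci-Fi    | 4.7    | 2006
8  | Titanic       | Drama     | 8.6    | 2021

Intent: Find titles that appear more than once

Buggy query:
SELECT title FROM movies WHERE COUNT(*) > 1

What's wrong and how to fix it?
Bug: COUNT(*) is an aggregate and cannot be used in WHERE

Fix: GROUP BY title, then filter groups with HAVING COUNT(*) > 1

Corrected query:
SELECT title FROM movies GROUP BY title HAVING COUNT(*) > 1

Result:
title  
-------
Titanic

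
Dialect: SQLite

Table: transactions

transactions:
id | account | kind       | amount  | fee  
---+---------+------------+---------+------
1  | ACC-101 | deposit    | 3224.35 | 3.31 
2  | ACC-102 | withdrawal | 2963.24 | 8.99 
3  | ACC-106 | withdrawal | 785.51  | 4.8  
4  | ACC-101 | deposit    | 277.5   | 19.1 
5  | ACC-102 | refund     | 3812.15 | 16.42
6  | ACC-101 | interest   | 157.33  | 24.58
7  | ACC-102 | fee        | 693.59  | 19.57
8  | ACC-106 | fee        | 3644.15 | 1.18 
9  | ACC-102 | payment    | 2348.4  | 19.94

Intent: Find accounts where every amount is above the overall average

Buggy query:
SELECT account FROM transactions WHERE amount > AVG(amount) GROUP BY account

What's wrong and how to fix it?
Bug: WHERE evaluates per row before aggregation, so AVG() is unavailable

Fix: Use a subquery for AVG and a HAVING MIN(...) filter so the condition holds for every row in the group

Corrected query:
SELECT account FROM transactions GROUP BY account HAVING MIN(amount) > (SELECT AVG(amount) FROM transactions)

Result:
(no rows)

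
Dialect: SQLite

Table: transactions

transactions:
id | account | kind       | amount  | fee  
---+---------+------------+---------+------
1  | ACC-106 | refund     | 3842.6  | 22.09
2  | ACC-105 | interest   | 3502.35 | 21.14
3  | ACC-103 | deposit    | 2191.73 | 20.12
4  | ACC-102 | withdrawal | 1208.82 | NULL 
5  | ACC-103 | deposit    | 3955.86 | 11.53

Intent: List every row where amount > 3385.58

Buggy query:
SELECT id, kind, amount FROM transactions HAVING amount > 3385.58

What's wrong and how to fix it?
Bug: HAVING filters the output of aggregation, but this query has no GROUP BY and no aggregate functions, so SQLite rejects it (HAVING clause on a non-aggregate query); the condition here is per row

Fix: Replace HAVING with WHERE since the condition applies to individual rows

Corrected query:
SELECT id, kind, amount FROM transactions WHERE amount > 3385.58

Result:
id | kind     | amount 
---+----------+--------
1  | refund   | 3842.6 
2  | interest | 3502.35
5  | deposit  | 3955.86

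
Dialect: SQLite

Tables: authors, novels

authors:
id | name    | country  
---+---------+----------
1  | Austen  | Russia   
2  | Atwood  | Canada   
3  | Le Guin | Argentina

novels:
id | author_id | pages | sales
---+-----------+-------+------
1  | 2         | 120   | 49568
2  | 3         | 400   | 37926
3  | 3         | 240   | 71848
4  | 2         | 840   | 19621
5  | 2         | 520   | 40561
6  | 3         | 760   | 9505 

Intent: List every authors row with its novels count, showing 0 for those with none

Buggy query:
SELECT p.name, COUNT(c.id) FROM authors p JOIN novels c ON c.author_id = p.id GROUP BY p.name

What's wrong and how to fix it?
Bug: An inner join excludes parents with zero children

Fix: Switch to LEFT JOIN to retain unmatched parent rows

Corrected query:
SELECT p.name, COUNT(c.id) FROM authors p LEFT JOIN novels c ON c.author_id = p.id GROUP BY p.name

Result:
name    | COUNT(c.id)
--------+------------
Atwood  | 3          
Austen  | 0          
Le Guin | 3          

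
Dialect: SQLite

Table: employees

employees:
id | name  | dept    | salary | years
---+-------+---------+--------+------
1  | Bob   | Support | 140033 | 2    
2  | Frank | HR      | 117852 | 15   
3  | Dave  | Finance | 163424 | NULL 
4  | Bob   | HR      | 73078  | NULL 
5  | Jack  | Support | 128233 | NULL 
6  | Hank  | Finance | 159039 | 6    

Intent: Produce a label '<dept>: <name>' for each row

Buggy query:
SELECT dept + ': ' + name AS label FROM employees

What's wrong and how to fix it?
Bug: '+' is numeric addition; on text columns SQLite converts them to 0 instead of concatenating

Fix: Use the || operator for string concatenation

Corrected query:
SELECT dept || ': ' || name AS label FROM employees

Result:
label        
-------------
Support: Bob 
HR: Frank    
Finance: Dave
HR: Bob      
Support: Jack
Finance: Hank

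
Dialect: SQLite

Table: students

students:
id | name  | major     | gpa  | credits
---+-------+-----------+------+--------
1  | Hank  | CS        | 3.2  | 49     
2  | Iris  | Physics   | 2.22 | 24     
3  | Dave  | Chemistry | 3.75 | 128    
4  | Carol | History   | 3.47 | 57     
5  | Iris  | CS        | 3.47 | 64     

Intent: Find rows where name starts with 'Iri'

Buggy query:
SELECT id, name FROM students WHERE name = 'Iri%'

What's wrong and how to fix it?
Bug: '=' compares the literal string including the % character; pattern matching needs LIKE

Fix: Replace '=' with LIKE so 'Iri%' is treated as a pattern

Corrected query:
SELECT id, name FROM students WHERE name LIKE 'Iri%'

Result:
id | name
---+-----
2  | Iris
5  | Iris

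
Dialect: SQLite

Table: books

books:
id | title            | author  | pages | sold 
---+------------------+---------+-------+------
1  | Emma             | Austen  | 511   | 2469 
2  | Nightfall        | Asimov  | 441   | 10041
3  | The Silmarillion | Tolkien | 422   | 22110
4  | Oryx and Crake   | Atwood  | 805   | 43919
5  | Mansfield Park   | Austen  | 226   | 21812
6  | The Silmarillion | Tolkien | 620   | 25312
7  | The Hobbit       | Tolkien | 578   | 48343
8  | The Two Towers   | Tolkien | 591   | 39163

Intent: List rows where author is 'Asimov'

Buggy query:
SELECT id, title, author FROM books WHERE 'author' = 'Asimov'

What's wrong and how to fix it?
Bug: 'author' in single quotes is a string literal, not the column; the comparison is literal-vs-literal and never true

Fix: Reference the column as author without single quotes

Corrected query:
SELECT id, title, author FROM books WHERE author = 'Asimov'

Result:
id | title     | author
---+-----------+-------
2  | Nightfall | Asimov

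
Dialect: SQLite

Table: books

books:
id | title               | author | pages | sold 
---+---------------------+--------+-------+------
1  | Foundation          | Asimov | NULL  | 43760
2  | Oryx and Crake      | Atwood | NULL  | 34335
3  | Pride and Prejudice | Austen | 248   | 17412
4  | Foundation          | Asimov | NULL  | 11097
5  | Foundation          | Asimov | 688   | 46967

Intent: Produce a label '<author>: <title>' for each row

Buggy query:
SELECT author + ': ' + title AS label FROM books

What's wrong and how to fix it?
Bug: '+' is numeric addition; on text columns SQLite converts them to 0 instead of concatenating

Fix: Use the || operator for string concatenation

Corrected query:
SELECT author || ': ' || title AS label FROM books

Result:
label                      
---------------------------
Asimov: Foundation         
Atwood: Oryx and Crake     
Austen: Pride and Prejudice
Asimov: Foundation         
Asimov: Foundation         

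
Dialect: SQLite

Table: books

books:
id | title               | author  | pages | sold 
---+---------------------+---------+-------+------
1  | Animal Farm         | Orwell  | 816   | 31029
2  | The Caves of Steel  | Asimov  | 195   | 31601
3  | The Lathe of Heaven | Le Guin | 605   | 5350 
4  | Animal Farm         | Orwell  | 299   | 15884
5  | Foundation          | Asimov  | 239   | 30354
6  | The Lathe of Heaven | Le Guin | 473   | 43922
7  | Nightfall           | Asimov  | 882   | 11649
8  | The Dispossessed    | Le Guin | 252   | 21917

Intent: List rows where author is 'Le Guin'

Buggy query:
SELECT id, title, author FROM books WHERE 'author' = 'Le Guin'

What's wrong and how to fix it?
Bug: 'author' in single quotes is a string literal, not the column; the comparison is literal-vs-literal and never true

Fix: Remove the quotes around the column name (or use double quotes for an identifier)

Corrected query:
SELECT id, title, author FROM books WHERE author = 'Le Guin'

Result:
id | title               | author 
---+---------------------+--------
3  | The Lathe of Heaven | Le Guin
6  | The Lathe of Heaven | Le Guin
8  | The Dispossessed    | Le Guin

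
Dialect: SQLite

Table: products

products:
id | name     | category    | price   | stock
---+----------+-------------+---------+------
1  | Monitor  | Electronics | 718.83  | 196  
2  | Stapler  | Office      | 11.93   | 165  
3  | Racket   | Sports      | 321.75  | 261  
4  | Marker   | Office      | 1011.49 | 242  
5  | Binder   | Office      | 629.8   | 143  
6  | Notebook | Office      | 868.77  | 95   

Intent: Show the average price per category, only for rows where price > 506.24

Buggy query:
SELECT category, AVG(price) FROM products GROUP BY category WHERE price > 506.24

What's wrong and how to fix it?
Bug: Row-level WHERE must come before GROUP BY in the clause order

Fix: Move the WHERE clause before GROUP BY

Corrected query:
SELECT category, AVG(price) FROM products WHERE price > 506.24 GROUP BY category

Result:
category    | AVG(price)
------------+-----------
Electronics | 718.83    
Office      | 836.686667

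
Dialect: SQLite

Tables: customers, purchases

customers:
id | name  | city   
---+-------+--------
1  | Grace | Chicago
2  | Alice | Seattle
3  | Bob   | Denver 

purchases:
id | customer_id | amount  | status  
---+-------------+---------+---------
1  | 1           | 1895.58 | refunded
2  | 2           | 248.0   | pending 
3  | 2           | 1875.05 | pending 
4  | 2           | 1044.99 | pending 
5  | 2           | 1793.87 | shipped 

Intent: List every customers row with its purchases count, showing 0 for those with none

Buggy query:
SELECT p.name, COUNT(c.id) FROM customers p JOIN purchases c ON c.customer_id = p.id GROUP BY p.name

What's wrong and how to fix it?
Bug: An inner join excludes parents with zero children

Fix: Switch to LEFT JOIN to retain unmatched parent rows

Corrected query:
SELECT p.name, COUNT(c.id) FROM customers p LEFT JOIN purchases c ON c.customer_id = p.id GROUP BY p.name

Result:
name  | COUNT(c.id)
------+------------
Alice | 4          
Bob   | 0          
Grace | 1          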